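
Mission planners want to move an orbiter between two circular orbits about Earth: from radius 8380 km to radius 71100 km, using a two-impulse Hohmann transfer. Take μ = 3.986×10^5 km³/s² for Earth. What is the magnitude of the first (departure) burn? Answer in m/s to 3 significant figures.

Semi-major axis of the transfer orbit: a_t = (8380 + 71100)/2 = 39740 km.
On the circular orbit at r = 8380 km, v_c = √(μ/r) = 6.897 km/s.
Vis-viva on the transfer ellipse at r = 8380 km gives v_t = √[μ(2/r − 1/a_t)] = 9.225 km/s.
Δv₁ = |v_t − v_c| = |9.225 − 6.897| = 2.328 km/s.

Δv₁ = 2330 m/s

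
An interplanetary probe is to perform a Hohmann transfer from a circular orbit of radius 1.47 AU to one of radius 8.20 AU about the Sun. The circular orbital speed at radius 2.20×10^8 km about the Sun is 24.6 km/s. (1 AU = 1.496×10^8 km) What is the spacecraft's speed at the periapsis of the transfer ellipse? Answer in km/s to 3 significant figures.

v = 32.0 km/s

From the circular-orbit relation v² = μ/r at r = 2.20×10^8 km: μ = v²r = (24.6)² × 2.20×10^8 = 1.33135×10^11 km³/s².
In km: r₁ = 1.47 × 1.496×10^8 = 2.19912×10^8 km; r₂ = 8.20 × 1.496×10^8 = 1.22672×10^9 km.
The Hohmann ellipse has a_t = (r₁ + r₂)/2 = 7.23316×10^8 km.
The periapsis of the transfer ellipse is at r = 2.19912×10^8 km.
From the vis-viva equation, v = √[μ(2/r − 1/a_t)] = 32.04 km/s.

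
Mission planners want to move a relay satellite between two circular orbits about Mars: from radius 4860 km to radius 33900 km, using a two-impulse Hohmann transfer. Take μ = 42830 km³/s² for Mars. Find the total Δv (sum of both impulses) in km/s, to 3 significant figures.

The Hohmann ellipse has a_t = (r₁ + r₂)/2 = 19380 km.
Circular speed at r₁: v₁ = √(μ/r₁) = √(42830/4860) = 2.96863 km/s.
On the transfer ellipse at r₁, vis-viva equation gives v_p = √[μ(2/r₁ − 1/a_t)] = 3.92626 km/s.
First burn Δv₁ = |v_p − v₁| = 0.9576 km/s.
Circular speed at r₂: v₂ = √(μ/r₂) = 1.124 km/s.
Transfer-orbit speed at r₂: v_a = √[μ(2/r₂ − 1/a_t)] = 0.5629 km/s.
Second burn Δv₂ = |v₂ − v_a| = 0.5611 km/s.
Total Δv = Δv₁ + Δv₂ = 1.519 km/s.

Δv = 1.52 km/s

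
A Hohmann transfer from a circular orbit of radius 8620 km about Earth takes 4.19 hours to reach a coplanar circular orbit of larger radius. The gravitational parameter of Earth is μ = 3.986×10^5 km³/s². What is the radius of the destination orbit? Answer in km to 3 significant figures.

r₂ = 33300 km

Transfer time t = 4.19 hours = 15084 s, and t = π√(a_t³/μ).
So a_t = (μ t²/π²)^(1/3) = (3.986×10^5 × (15084)² / π²)^(1/3) = 20945 km.
Since a_t = (r₁ + r₂)/2, r₂ = 2a_t − r₁ = 2×20945 − 8620 = 33270 km.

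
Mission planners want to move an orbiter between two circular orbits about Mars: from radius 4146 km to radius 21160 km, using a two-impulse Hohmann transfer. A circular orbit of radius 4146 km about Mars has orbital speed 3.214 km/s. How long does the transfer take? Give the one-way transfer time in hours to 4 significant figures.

From the circular-orbit relation v² = μ/r at r = 4146 km: μ = v²r = (3.214)² × 4146 = 42827.3 km³/s².
Transfer-ellipse semi-major axis a_t = (r₁ + r₂)/2 = (4146 + 21160)/2 = 12653 km.
Half the transfer-orbit period gives t = π√(a_t³/μ) = 21606 s.
Converting: 21606 s ÷ 3600 s/hour = 6.002 hours.

t = 6.002 hours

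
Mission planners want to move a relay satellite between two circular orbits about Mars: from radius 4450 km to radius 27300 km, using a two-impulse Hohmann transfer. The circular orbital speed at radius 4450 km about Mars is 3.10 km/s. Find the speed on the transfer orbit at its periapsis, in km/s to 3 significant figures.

From the circular-orbit relation v² = μ/r at r = 4450 km: μ = v²r = (3.10)² × 4450 = 42764.5 km³/s².
Semi-major axis of the transfer orbit: a_t = (4450 + 27300)/2 = 15875 km.
At periapsis, r = 4450 km.
Applying v² = μ(2/r − 1/a_t): v = 4.065 km/s.

v = 4.07 km/s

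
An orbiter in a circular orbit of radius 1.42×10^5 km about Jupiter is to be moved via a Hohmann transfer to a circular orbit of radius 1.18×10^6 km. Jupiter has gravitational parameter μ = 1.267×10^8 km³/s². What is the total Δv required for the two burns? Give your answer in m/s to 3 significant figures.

The Hohmann ellipse has a_t = (r₁ + r₂)/2 = 6.610×10^5 km.
At r₁ the circular-orbit speed is v₁ = √(μ/r₁) = 29.87 km/s.
Transfer-orbit speed at r₁ (vis-viva equation): v_p = √[μ(2/r₁ − 1/a_t)] = 39.91 km/s.
First burn Δv₁ = |v_p − v₁| = 10.04 km/s.
Circular speed at r₂: v₂ = √(μ/r₂) = 10.362 km/s.
Transfer-orbit speed at r₂: v_a = √[μ(2/r₂ − 1/a_t)] = 4.8028 km/s.
Second burn Δv₂ = |v₂ − v_a| = 5.559 km/s.
Δv = Δv₁ + Δv₂ = 10.04 + 5.559 = 15.60 km/s.

Δv = 15600 m/s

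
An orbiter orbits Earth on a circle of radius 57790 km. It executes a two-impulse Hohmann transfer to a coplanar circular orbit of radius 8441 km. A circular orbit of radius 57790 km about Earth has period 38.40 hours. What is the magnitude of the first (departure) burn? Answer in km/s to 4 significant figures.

From Kepler's third law T² = 4π²r³/μ at r = 57790 km, T = 38.40 hours = 38.40 × 3600 s = 1.3824×10^5 s: μ = 4π²r³/T² = 3.98704×10^5 km³/s².
Semi-major axis of the transfer orbit: a_t = (57790 + 8441)/2 = 33115.5 km.
On the circular orbit at r = 57790 km, v_c = √(μ/r) = 2.627 km/s.
Vis-viva on the transfer ellipse at r = 57790 km gives v_t = √[μ(2/r − 1/a_t)] = 1.326 km/s.
Δv₁ = |v_t − v_c| = |1.326 − 2.627| = 1.301 km/s.

Δv₁ = 1.301 km/s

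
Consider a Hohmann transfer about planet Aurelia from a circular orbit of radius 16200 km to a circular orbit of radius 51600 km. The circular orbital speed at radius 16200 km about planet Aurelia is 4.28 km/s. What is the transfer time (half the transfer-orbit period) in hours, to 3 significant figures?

t = 10.0 hours

From the circular-orbit relation v² = μ/r at r = 16200 km: μ = v²r = (4.28)² × 16200 = 2.96758×10^5 km³/s².
Transfer-ellipse semi-major axis a_t = (r₁ + r₂)/2 = (16200 + 51600)/2 = 33900 km.
Transfer time t = π√(a_t³/μ) = π√((33900)³ / 2.96758×10^5) = 36000 s.
Converting: 36000 s ÷ 3600 s/hour = 10.0 hours.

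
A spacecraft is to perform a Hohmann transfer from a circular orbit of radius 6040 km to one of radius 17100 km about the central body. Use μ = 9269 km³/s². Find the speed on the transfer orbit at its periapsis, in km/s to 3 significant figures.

v = 1.51 km/s

Semi-major axis of the transfer orbit: a_t = (6040 + 17100)/2 = 11570 km.
At periapsis, r = 6040 km.
From the vis-viva equation, v = √[μ(2/r − 1/a_t)] = 1.506 km/s.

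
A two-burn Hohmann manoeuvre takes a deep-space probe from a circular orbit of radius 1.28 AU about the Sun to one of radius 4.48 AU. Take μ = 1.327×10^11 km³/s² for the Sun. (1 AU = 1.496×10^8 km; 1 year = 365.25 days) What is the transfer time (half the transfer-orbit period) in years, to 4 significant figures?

In km: r₁ = 1.28 × 1.496×10^8 = 1.91488×10^8 km; r₂ = 4.48 × 1.496×10^8 = 6.70208×10^8 km.
Transfer-ellipse semi-major axis a_t = (r₁ + r₂)/2 = (1.91488×10^8 + 6.70208×10^8)/2 = 4.30848×10^8 km.
By Kepler's third law the transfer-orbit period is T = 2π√(a_t³/μ), so t = T/2 = 7.713×10^7 s.
Converting: 7.713×10^7 s ÷ 3.15576×10^7 s/year (365.25 × 86400) = 2.444 years.

t = 2.444 years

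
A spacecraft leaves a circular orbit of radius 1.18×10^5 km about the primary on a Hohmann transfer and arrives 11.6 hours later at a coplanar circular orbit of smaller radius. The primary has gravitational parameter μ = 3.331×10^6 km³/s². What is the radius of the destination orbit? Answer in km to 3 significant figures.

r₂ = 49600 km

Transfer time t = 11.6 hours = 41760 s, and t = π√(a_t³/μ).
So a_t = (μ t²/π²)^(1/3) = (3.331×10^6 × (41760)² / π²)^(1/3) = 83804 km.
Since a_t = (r₁ + r₂)/2, r₂ = 2a_t − r₁ = 2×83804 − 1.180×10^5 = 49608 km.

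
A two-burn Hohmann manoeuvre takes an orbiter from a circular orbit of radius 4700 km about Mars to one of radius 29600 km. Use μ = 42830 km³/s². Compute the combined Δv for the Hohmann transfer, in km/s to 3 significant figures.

Δv = 1.52 km/s

Transfer-ellipse semi-major axis a_t = (r₁ + r₂)/2 = (4700 + 29600)/2 = 17150 km.
At r₁ the circular-orbit speed is v₁ = √(μ/r₁) = 3.01874 km/s.
Transfer-orbit speed at r₁ (v² = μ(2/r − 1/a)): v_p = √[μ(2/r₁ − 1/a_t)] = 3.96587 km/s.
First burn Δv₁ = |v_p − v₁| = 0.9471 km/s.
Circular speed at r₂: v₂ = √(μ/r₂) = 1.2029 km/s.
Transfer-orbit speed at r₂: v_a = √[μ(2/r₂ − 1/a_t)] = 0.62972 km/s.
Second burn Δv₂ = |v₂ − v_a| = 0.5732 km/s.
Δv = Δv₁ + Δv₂ = 0.9471 + 0.5732 = 1.520 km/s.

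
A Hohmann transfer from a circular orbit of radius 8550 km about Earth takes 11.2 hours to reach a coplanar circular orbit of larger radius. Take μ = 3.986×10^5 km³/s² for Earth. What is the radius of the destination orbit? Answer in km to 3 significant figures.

Transfer time t = 11.2 hours = 40320 s, and t = π√(a_t³/μ).
So a_t = (μ t²/π²)^(1/3) = (3.986×10^5 × (40320)² / π²)^(1/3) = 40342 km.
Since a_t = (r₁ + r₂)/2, r₂ = 2a_t − r₁ = 2×40342 − 8550 = 72134 km.

r₂ = 72100 km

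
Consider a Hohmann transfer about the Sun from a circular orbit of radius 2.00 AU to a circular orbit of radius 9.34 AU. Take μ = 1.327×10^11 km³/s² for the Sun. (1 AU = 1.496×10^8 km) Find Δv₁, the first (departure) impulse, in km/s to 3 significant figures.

In km: r₁ = 2.00 × 1.496×10^8 = 2.992×10^8 km; r₂ = 9.34 × 1.496×10^8 = 1.397264×10^9 km.
Semi-major axis of the transfer orbit: a_t = (2.992×10^8 + 1.397264×10^9)/2 = 8.48232×10^8 km.
On the circular orbit at r = 2.992×10^8 km, v_c = √(μ/r) = 21.06 km/s.
Vis-viva on the transfer ellipse at r = 2.992×10^8 km gives v_t = √[μ(2/r − 1/a_t)] = 27.03 km/s.
Δv₁ = |v_t − v_c| = |27.03 − 21.06| = 5.970 km/s.

Δv₁ = 5.97 km/s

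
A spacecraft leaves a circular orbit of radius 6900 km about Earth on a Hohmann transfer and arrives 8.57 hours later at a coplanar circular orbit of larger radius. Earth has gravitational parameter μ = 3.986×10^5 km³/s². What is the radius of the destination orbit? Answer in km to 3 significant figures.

r₂ = 60600 km

Transfer time t = 8.57 hours = 30852 s, and t = π√(a_t³/μ).
So a_t = (μ t²/π²)^(1/3) = (3.986×10^5 × (30852)² / π²)^(1/3) = 33750 km.
Since a_t = (r₁ + r₂)/2, r₂ = 2a_t − r₁ = 2×33750 − 6900 = 60600 km.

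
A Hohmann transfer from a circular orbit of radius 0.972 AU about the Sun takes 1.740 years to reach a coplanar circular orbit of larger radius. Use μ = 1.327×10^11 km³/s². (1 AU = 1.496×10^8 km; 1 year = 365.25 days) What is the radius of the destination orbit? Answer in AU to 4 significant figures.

In km: r₁ = 0.972 × 1.496×10^8 = 1.454112×10^8 km.
Transfer time t = 1.740 years × 365.25 × 86400 s = 5.4910224×10^7 s, and t = π√(a_t³/μ).
So a_t = (μ t²/π²)^(1/3) = (1.327×10^11 × (5.4910224×10^7)² / π²)^(1/3) = 3.4353×10^8 km.
Since a_t = (r₁ + r₂)/2, r₂ = 2a_t − r₁ = 2×3.4353×10^8 − 1.454112×10^8 = 5.416488×10^8 km.
In AU: r₂ = 5.416488×10^8 / 1.496×10^8 = 3.621 AU.

r₂ = 3.621 AU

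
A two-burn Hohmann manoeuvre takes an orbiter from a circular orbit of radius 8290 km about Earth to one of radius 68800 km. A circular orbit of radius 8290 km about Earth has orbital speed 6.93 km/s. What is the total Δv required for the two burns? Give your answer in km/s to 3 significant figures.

Δv = 3.62 km/s

From the circular-orbit relation v² = μ/r at r = 8290 km: μ = v²r = (6.93)² × 8290 = 3.98126×10^5 km³/s².
Semi-major axis of the transfer orbit: a_t = (8290 + 68800)/2 = 38545 km.
Circular speed at r₁: v₁ = √(μ/r₁) = √(3.98126×10^5/8290) = 6.930 km/s.
Transfer-orbit speed at r₁ (vis-viva equation): v_p = √[μ(2/r₁ − 1/a_t)] = 9.259 km/s.
First burn Δv₁ = |v_p − v₁| = 2.329 km/s.
Circular speed at r₂: v₂ = √(μ/r₂) = 2.406 km/s.
Transfer-orbit speed at r₂: v_a = √[μ(2/r₂ − 1/a_t)] = 1.116 km/s.
Second burn Δv₂ = |v₂ − v_a| = 1.290 km/s.
Δv = Δv₁ + Δv₂ = 2.329 + 1.290 = 3.619 km/s.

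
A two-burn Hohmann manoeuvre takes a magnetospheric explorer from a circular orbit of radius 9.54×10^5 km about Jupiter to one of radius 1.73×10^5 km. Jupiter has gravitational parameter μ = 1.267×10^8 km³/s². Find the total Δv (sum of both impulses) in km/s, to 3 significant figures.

Δv = 13.3 km/s

The Hohmann ellipse has a_t = (r₁ + r₂)/2 = 5.635×10^5 km.
Circular speed at r₁: v₁ = √(μ/r₁) = √(1.267×10^8/9.540×10^5) = 11.524 km/s.
On the transfer ellipse at r₁, vis-viva equation gives v_a = √[μ(2/r₁ − 1/a_t)] = 6.3854 km/s.
First burn Δv₁ = |v_a − v₁| = 5.139 km/s.
At r₂, v₂ = √(μ/r₂) = 27.06 km/s.
Transfer-orbit speed at r₂: v_p = √[μ(2/r₂ − 1/a_t)] = 35.21 km/s.
Second burn Δv₂ = |v₂ − v_p| = 8.150 km/s.
Δv = Δv₁ + Δv₂ = 5.139 + 8.150 = 13.29 km/s.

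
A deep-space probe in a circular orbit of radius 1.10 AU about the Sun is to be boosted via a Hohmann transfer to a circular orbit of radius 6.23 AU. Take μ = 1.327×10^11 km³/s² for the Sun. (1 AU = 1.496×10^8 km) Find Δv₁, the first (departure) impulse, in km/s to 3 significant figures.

In km: r₁ = 1.10 × 1.496×10^8 = 1.6456×10^8 km; r₂ = 6.23 × 1.496×10^8 = 9.32008×10^8 km.
The Hohmann ellipse has a_t = (r₁ + r₂)/2 = 5.48284×10^8 km.
On the circular orbit at r = 1.6456×10^8 km, v_c = √(μ/r) = 28.397 km/s.
Transfer-orbit speed at the same r (vis-viva, a = a_t): v_t = √[μ(2/r − 1/a_t)] = 37.024 km/s.
Δv₁ = |v_t − v_c| = |37.024 − 28.397| = 8.627 km/s.

Δv₁ = 8.63 km/s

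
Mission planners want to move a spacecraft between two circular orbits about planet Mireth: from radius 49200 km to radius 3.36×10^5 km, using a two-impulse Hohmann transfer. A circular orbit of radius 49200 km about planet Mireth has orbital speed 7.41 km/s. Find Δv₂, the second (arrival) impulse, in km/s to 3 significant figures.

Δv₂ = 1.40 km/s

From the circular-orbit relation v² = μ/r at r = 49200 km: μ = v²r = (7.41)² × 49200 = 2.70148×10^6 km³/s².
Transfer-ellipse semi-major axis a_t = (r₁ + r₂)/2 = (49200 + 3.360×10^5)/2 = 1.926×10^5 km.
Circular speed at r = 3.360×10^5 km: v_c = √(μ/r) = 2.8355 km/s.
Transfer-orbit speed at the same r (vis-viva, a = a_t): v_t = √[μ(2/r − 1/a_t)] = 1.4331 km/s.
Δv₂ = |v_t − v_c| = |1.4331 − 2.8355| = 1.402 km/s.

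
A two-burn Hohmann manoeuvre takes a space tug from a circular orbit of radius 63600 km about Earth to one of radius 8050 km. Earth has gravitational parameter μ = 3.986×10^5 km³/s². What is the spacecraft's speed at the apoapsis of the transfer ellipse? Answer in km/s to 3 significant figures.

v = 1.19 km/s

Semi-major axis of the transfer orbit: a_t = (63600 + 8050)/2 = 35825 km.
At apoapsis, r = 63600 km.
Vis-viva: v = √[μ(2/r − 1/a_t)] = √[3.986×10^5 × (2/63600 − 1/35825)] = 1.187 km/s.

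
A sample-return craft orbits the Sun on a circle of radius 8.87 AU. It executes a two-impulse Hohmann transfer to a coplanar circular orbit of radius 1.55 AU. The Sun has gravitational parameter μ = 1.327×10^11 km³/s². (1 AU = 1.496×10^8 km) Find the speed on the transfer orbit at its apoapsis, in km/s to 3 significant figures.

In km: r₁ = 8.87 × 1.496×10^8 = 1.326952×10^9 km; r₂ = 1.55 × 1.496×10^8 = 2.3188×10^8 km.
Transfer-ellipse semi-major axis a_t = (r₁ + r₂)/2 = (1.326952×10^9 + 2.3188×10^8)/2 = 7.79416×10^8 km.
The apoapsis of the transfer ellipse is at r = 1.326952×10^9 km.
Applying v² = μ(2/r − 1/a_t): v = 5.454 km/s.

v = 5.45 km/s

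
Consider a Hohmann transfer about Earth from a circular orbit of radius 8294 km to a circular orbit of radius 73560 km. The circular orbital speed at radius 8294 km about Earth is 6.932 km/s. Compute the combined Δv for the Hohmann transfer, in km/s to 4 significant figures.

Δv = 3.641 km/s

From the circular-orbit relation v² = μ/r at r = 8294 km: μ = v²r = (6.932)² × 8294 = 3.98548×10^5 km³/s².
Semi-major axis of the transfer orbit: a_t = (8294 + 73560)/2 = 40927 km.
At r₁ the circular-orbit speed is v₁ = √(μ/r₁) = 6.932 km/s.
Transfer-orbit speed at r₁ (vis-viva): v_p = √[μ(2/r₁ − 1/a_t)] = 9.293 km/s.
First burn Δv₁ = |v_p − v₁| = 2.361 km/s.
At r₂, v₂ = √(μ/r₂) = 2.328 km/s.
Transfer-orbit speed at r₂: v_a = √[μ(2/r₂ − 1/a_t)] = 1.048 km/s.
Second burn Δv₂ = |v₂ − v_a| = 1.280 km/s.
Δv = Δv₁ + Δv₂ = 2.361 + 1.280 = 3.641 km/s.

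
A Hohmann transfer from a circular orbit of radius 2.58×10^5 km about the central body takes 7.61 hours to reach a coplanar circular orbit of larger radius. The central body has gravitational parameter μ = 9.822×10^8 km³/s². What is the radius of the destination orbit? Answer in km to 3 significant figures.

r₂ = 5.84×10^5 km

Transfer time t = 7.61 hours = 27396 s, and t = π√(a_t³/μ).
So a_t = (μ t²/π²)^(1/3) = (9.822×10^8 × (27396)² / π²)^(1/3) = 4.2114×10^5 km.
Since a_t = (r₁ + r₂)/2, r₂ = 2a_t − r₁ = 2×4.2114×10^5 − 2.580×10^5 = 5.8428×10^5 km.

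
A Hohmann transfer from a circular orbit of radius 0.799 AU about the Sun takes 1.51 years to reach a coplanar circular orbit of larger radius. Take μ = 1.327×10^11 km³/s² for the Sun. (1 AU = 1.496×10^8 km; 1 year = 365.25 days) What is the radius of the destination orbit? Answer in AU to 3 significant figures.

r₂ = 3.38 AU

In km: r₁ = 0.799 × 1.496×10^8 = 1.195304×10^8 km.
Transfer time t = 1.51 years × 365.25 × 86400 s = 4.7651976×10^7 s, and t = π√(a_t³/μ).
So a_t = (μ t²/π²)^(1/3) = (1.327×10^11 × (4.7651976×10^7)² / π²)^(1/3) = 3.1254×10^8 km.
Since a_t = (r₁ + r₂)/2, r₂ = 2a_t − r₁ = 2×3.1254×10^8 − 1.195304×10^8 = 5.055496×10^8 km.
In AU: r₂ = 5.055496×10^8 / 1.496×10^8 = 3.38 AU.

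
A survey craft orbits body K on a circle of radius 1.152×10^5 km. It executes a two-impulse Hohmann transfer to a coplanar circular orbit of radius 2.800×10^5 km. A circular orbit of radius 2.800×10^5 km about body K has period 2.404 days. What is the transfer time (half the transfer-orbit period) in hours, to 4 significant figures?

From Kepler's third law T² = 4π²r³/μ at r = 2.800×10^5 km, T = 2.404 days = 2.404 × 86400 s = 2.077056×10^5 s: μ = 4π²r³/T² = 2.00880×10^7 km³/s².
The Hohmann ellipse has a_t = (r₁ + r₂)/2 = 1.976×10^5 km.
Half the transfer-orbit period gives t = π√(a_t³/μ) = 61570 s.
Converting: 61570 s ÷ 3600 s/hour = 17.10 hours.

t = 17.10 hours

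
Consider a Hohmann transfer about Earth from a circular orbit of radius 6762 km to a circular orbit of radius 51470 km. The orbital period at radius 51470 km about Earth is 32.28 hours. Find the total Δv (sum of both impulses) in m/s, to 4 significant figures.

Δv = 3972 m/s

From Kepler's third law T² = 4π²r³/μ at r = 51470 km, T = 32.28 hours = 32.28 × 3600 s = 1.16208×10^5 s: μ = 4π²r³/T² = 3.98612×10^5 km³/s².
The Hohmann ellipse has a_t = (r₁ + r₂)/2 = 29116 km.
Circular speed at r₁: v₁ = √(μ/r₁) = √(3.98612×10^5/6762) = 7.6778 km/s.
Transfer-orbit speed at r₁ (vis-viva equation): v_p = √[μ(2/r₁ − 1/a_t)] = 10.208 km/s.
First burn Δv₁ = |v_p − v₁| = 2.530 km/s.
Circular speed at r₂: v₂ = √(μ/r₂) = 2.783 km/s.
Transfer-orbit speed at r₂: v_a = √[μ(2/r₂ − 1/a_t)] = 1.341 km/s.
Second burn Δv₂ = |v₂ − v_a| = 1.442 km/s.
Total Δv = Δv₁ + Δv₂ = 3.972 km/s.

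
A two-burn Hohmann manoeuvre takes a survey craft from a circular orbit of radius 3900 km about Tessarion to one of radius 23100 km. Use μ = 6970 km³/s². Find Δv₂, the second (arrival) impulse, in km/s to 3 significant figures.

Δv₂ = 0.254 km/s

Semi-major axis of the transfer orbit: a_t = (3900 + 23100)/2 = 13500 km.
On the circular orbit at r = 23100 km, v_c = √(μ/r) = 0.5493 km/s.
Transfer-orbit speed at the same r (vis-viva, a = a_t): v_t = √[μ(2/r − 1/a_t)] = 0.2952 km/s.
Δv₂ = |v_t − v_c| = |0.2952 − 0.5493| = 0.2541 km/s.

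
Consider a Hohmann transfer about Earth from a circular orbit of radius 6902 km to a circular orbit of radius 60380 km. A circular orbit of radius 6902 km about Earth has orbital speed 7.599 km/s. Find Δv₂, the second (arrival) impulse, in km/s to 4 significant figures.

Δv₂ = 1.405 km/s

From the circular-orbit relation v² = μ/r at r = 6902 km: μ = v²r = (7.599)² × 6902 = 3.98555×10^5 km³/s².
The Hohmann ellipse has a_t = (r₁ + r₂)/2 = 33641 km.
Circular speed at r = 60380 km: v_c = √(μ/r) = 2.569 km/s.
Vis-viva on the transfer ellipse at r = 60380 km gives v_t = √[μ(2/r − 1/a_t)] = 1.164 km/s.
Δv₂ = |v_t − v_c| = |1.164 − 2.569| = 1.405 km/s.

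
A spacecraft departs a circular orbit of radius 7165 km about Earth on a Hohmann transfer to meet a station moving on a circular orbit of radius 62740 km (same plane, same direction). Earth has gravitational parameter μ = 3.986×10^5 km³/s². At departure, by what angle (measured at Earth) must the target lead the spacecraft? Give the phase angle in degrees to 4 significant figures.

φ = 105.2°

Transfer-ellipse semi-major axis a_t = (r₁ + r₂)/2 = (7165 + 62740)/2 = 34952.5 km.
Transfer time t = π√(a_t³/μ) = 32516.1 s.
Target angular speed ω₂ = √(μ/r₂³) = 4.01746×10^-5 rad/s.
Angle swept by the target during transfer: ω₂·t = 1.30632 rad = 74.847°.
The spacecraft traverses 180° on the transfer ellipse, so the target must lead by 180° − 74.847° = 105.2°.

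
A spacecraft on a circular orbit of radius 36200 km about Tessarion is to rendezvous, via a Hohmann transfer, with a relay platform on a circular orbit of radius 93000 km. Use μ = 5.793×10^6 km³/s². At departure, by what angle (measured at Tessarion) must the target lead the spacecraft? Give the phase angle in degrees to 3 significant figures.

Semi-major axis of the transfer orbit: a_t = (36200 + 93000)/2 = 64600 km.
Transfer time t = π√(a_t³/μ) = 21430 s.
Target angular speed ω₂ = √(μ/r₂³) = 8.486×10^-5 rad/s.
Angle swept by the target during transfer: ω₂·t = 1.819 rad = 104.2°.
Arrival is 180° from departure on the ellipse, so φ = 180° − 104.2° = 75.8°.

φ = 75.8°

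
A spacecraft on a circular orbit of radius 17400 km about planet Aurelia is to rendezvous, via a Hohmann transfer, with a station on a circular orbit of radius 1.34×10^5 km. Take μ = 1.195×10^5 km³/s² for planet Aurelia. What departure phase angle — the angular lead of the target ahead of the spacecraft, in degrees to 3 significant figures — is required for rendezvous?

φ = 104°

The Hohmann ellipse has a_t = (r₁ + r₂)/2 = 75700 km.
Transfer time t = π√(a_t³/μ) = 1.893×10^5 s.
Target angular speed ω₂ = √(μ/r₂³) = 7.047×10^-6 rad/s.
Angle swept by the target during transfer: ω₂·t = 1.334 rad = 76.43°.
Arrival is 180° from departure on the ellipse, so φ = 180° − 76.43° = 104°.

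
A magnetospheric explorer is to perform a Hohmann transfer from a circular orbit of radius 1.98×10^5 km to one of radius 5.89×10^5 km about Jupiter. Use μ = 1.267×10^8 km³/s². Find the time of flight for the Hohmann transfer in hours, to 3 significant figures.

t = 19.1 hours

Transfer-ellipse semi-major axis a_t = (r₁ + r₂)/2 = (1.980×10^5 + 5.890×10^5)/2 = 3.935×10^5 km.
By Kepler's third law the transfer-orbit period is T = 2π√(a_t³/μ), so t = T/2 = 68890 s.
Converting: 68890 s ÷ 3600 s/hour = 19.1 hours.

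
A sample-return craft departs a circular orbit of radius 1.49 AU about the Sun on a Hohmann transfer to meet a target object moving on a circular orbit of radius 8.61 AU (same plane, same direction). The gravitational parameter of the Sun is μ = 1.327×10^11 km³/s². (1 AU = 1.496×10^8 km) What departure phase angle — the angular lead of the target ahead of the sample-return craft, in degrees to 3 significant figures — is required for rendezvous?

φ = 99.1°

In km: r₁ = 1.49 × 1.496×10^8 = 2.22904×10^8 km; r₂ = 8.61 × 1.496×10^8 = 1.288056×10^9 km.
Transfer-ellipse semi-major axis a_t = (r₁ + r₂)/2 = (2.22904×10^8 + 1.288056×10^9)/2 = 7.5548×10^8 km.
The half-period of the transfer ellipse is t = π√(a_t³/μ) = 1.79081×10^8 s.
Target angular speed ω₂ = √(μ/r₂³) = 7.88013×10^-9 rad/s.
Angle swept by the target during transfer: ω₂·t = 1.41118 rad = 80.855°.
The sample-return craft traverses 180° on the transfer ellipse, so the target must lead by 180° − 80.855° = 99.1°.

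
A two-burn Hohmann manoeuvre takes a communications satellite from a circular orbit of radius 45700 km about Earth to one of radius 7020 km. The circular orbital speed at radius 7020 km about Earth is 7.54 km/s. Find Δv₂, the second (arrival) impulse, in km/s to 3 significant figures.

Δv₂ = 2.39 km/s

From the circular-orbit relation v² = μ/r at r = 7020 km: μ = v²r = (7.54)² × 7020 = 3.99098×10^5 km³/s².
The Hohmann ellipse has a_t = (r₁ + r₂)/2 = 26360 km.
Circular speed at r = 7020 km: v_c = √(μ/r) = 7.540 km/s.
Vis-viva on the transfer ellipse at r = 7020 km gives v_t = √[μ(2/r − 1/a_t)] = 9.928 km/s.
Δv₂ = |v_t − v_c| = |9.928 − 7.540| = 2.388 km/s.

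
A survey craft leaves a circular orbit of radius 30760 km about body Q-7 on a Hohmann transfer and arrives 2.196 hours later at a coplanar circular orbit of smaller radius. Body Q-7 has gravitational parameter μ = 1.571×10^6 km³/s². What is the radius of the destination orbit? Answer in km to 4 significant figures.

Transfer time t = 2.196 hours = 7905.6 s, and t = π√(a_t³/μ).
So a_t = (μ t²/π²)^(1/3) = (1.571×10^6 × (7905.6)² / π²)^(1/3) = 21507 km.
Since a_t = (r₁ + r₂)/2, r₂ = 2a_t − r₁ = 2×21507 − 30760 = 12254 km.

r₂ = 12250 km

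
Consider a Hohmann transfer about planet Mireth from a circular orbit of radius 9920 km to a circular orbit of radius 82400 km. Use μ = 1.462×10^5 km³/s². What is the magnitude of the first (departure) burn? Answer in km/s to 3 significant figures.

Transfer-ellipse semi-major axis a_t = (r₁ + r₂)/2 = (9920 + 82400)/2 = 46160 km.
Circular speed at r = 9920 km: v_c = √(μ/r) = 3.839 km/s.
Vis-viva on the transfer ellipse at r = 9920 km gives v_t = √[μ(2/r − 1/a_t)] = 5.129 km/s.
Δv₁ = |v_t − v_c| = |5.129 − 3.839| = 1.290 km/s.

Δv₁ = 1.29 km/s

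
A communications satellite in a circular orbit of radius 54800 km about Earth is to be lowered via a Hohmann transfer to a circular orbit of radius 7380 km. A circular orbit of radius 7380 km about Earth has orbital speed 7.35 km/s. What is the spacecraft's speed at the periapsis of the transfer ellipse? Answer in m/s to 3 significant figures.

v = 9760 m/s

From the circular-orbit relation v² = μ/r at r = 7380 km: μ = v²r = (7.35)² × 7380 = 3.98686×10^5 km³/s².
The Hohmann ellipse has a_t = (r₁ + r₂)/2 = 31090 km.
At periapsis, r = 7380 km.
From the vis-viva equation, v = √[μ(2/r − 1/a_t)] = 9.758 km/s.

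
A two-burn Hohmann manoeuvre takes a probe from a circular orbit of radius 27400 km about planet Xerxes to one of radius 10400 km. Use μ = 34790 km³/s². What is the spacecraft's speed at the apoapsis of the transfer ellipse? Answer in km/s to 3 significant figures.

v = 0.836 km/s

The Hohmann ellipse has a_t = (r₁ + r₂)/2 = 18900 km.
At apoapsis, r = 27400 km.
Applying v² = μ(2/r − 1/a_t): v = 0.8359 km/s.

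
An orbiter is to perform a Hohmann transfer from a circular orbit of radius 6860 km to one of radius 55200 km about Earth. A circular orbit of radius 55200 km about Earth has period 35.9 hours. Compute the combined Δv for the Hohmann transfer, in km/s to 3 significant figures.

From Kepler's third law T² = 4π²r³/μ at r = 55200 km, T = 35.9 hours = 35.9 × 3600 s = 1.2924×10^5 s: μ = 4π²r³/T² = 3.97542×10^5 km³/s².
Semi-major axis of the transfer orbit: a_t = (6860 + 55200)/2 = 31030 km.
At r₁ the circular-orbit speed is v₁ = √(μ/r₁) = 7.61254 km/s.
On the transfer ellipse at r₁, vis-viva equation gives v_p = √[μ(2/r₁ − 1/a_t)] = 10.1533 km/s.
First burn Δv₁ = |v_p − v₁| = 2.541 km/s.
At r₂, v₂ = √(μ/r₂) = 2.684 km/s.
Transfer-orbit speed at r₂: v_a = √[μ(2/r₂ − 1/a_t)] = 1.262 km/s.
Second burn Δv₂ = |v₂ − v_a| = 1.422 km/s.
Δv = Δv₁ + Δv₂ = 2.541 + 1.422 = 3.963 km/s.

Δv = 3.96 km/s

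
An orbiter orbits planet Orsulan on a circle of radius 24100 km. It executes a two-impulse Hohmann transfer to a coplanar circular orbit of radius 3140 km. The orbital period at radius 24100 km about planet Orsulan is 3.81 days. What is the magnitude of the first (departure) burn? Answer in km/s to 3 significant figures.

Δv₁ = 0.239 km/s

From Kepler's third law T² = 4π²r³/μ at r = 24100 km, T = 3.81 days = 3.81 × 86400 s = 3.29184×10^5 s: μ = 4π²r³/T² = 5099.57 km³/s².
The Hohmann ellipse has a_t = (r₁ + r₂)/2 = 13620 km.
Circular speed at r = 24100 km: v_c = √(μ/r) = 0.4600 km/s.
Vis-viva on the transfer ellipse at r = 24100 km gives v_t = √[μ(2/r − 1/a_t)] = 0.2209 km/s.
Δv₁ = |v_t − v_c| = |0.2209 − 0.4600| = 0.2391 km/s.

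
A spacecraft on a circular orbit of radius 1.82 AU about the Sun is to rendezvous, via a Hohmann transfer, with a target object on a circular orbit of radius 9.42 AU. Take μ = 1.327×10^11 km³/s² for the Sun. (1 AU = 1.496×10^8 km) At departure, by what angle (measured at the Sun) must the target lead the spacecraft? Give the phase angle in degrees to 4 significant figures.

In km: r₁ = 1.82 × 1.496×10^8 = 2.72272×10^8 km; r₂ = 9.42 × 1.496×10^8 = 1.409232×10^9 km.
Transfer-ellipse semi-major axis a_t = (r₁ + r₂)/2 = (2.72272×10^8 + 1.409232×10^9)/2 = 8.40752×10^8 km.
The half-period of the transfer ellipse is t = π√(a_t³/μ) = 2.1024×10^8 s.
The target's mean motion on its circular orbit is ω₂ = √(μ/r₂³) = 6.8859×10^-9 rad/s.
Angle swept by the target during transfer: ω₂·t = 1.4477 rad = 82.95°.
The spacecraft traverses 180° on the transfer ellipse, so the target must lead by 180° − 82.95° = 97.05°.

φ = 97.05°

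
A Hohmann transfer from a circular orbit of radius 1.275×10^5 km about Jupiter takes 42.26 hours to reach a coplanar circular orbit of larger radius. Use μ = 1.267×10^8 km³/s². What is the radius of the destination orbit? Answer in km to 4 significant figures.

r₂ = 1.207×10^6 km

Transfer time t = 42.26 hours = 1.52136×10^5 s, and t = π√(a_t³/μ).
So a_t = (μ t²/π²)^(1/3) = (1.267×10^8 × (1.52136×10^5)² / π²)^(1/3) = 6.6729×10^5 km.
Since a_t = (r₁ + r₂)/2, r₂ = 2a_t − r₁ = 2×6.6729×10^5 − 1.275×10^5 = 1.20708×10^6 km.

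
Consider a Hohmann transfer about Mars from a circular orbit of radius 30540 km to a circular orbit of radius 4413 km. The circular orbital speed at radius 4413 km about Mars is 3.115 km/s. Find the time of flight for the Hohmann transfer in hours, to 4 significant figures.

t = 9.743 hours

From the circular-orbit relation v² = μ/r at r = 4413 km: μ = v²r = (3.115)² × 4413 = 42820.3 km³/s².
The Hohmann ellipse has a_t = (r₁ + r₂)/2 = 17476.5 km.
Half the transfer-orbit period gives t = π√(a_t³/μ) = 35076 s.
Converting: 35076 s ÷ 3600 s/hour = 9.743 hours.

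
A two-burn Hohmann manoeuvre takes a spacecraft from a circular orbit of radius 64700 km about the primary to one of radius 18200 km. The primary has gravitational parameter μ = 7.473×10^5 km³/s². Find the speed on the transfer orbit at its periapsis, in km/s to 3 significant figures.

v = 8.01 km/s

The Hohmann ellipse has a_t = (r₁ + r₂)/2 = 41450 km.
At periapsis, r = 18200 km.
From the vis-viva equation, v = √[μ(2/r − 1/a_t)] = 8.006 km/s.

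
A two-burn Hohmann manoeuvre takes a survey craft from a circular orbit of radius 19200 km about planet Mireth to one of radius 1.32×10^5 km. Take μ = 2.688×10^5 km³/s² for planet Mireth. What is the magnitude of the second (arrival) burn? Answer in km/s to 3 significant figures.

The Hohmann ellipse has a_t = (r₁ + r₂)/2 = 75600 km.
On the circular orbit at r = 1.320×10^5 km, v_c = √(μ/r) = 1.427 km/s.
Transfer-orbit speed at the same r (vis-viva, a = a_t): v_t = √[μ(2/r − 1/a_t)] = 0.7191 km/s.
Δv₂ = |v_t − v_c| = |0.7191 − 1.427| = 0.7079 km/s.

Δv₂ = 0.708 km/s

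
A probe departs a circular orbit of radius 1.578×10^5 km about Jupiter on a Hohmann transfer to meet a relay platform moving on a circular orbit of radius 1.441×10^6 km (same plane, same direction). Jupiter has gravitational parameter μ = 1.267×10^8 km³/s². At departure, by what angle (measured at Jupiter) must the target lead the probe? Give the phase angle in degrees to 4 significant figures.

φ = 105.6°

The Hohmann ellipse has a_t = (r₁ + r₂)/2 = 7.994×10^5 km.
Transfer time t = π√(a_t³/μ) = 1.995×10^5 s.
The target's mean motion on its circular orbit is ω₂ = √(μ/r₂³) = 6.507×10^-6 rad/s.
Angle swept by the target during transfer: ω₂·t = 1.298 rad = 74.37°.
Arrival is 180° from departure on the ellipse, so φ = 180° − 74.37° = 105.6°.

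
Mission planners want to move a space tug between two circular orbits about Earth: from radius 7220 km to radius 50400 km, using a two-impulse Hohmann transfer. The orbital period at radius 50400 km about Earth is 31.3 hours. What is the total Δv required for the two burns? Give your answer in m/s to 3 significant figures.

From Kepler's third law T² = 4π²r³/μ at r = 50400 km, T = 31.3 hours = 31.3 × 3600 s = 1.1268×10^5 s: μ = 4π²r³/T² = 3.98068×10^5 km³/s².
Transfer-ellipse semi-major axis a_t = (r₁ + r₂)/2 = (7220 + 50400)/2 = 28810 km.
At r₁ the circular-orbit speed is v₁ = √(μ/r₁) = 7.425 km/s.
On the transfer ellipse at r₁, vis-viva equation gives v_p = √[μ(2/r₁ − 1/a_t)] = 9.821 km/s.
First burn Δv₁ = |v_p − v₁| = 2.396 km/s.
Circular speed at r₂: v₂ = √(μ/r₂) = 2.810 km/s.
Transfer-orbit speed at r₂: v_a = √[μ(2/r₂ − 1/a_t)] = 1.407 km/s.
Second burn Δv₂ = |v₂ − v_a| = 1.403 km/s.
Total Δv = Δv₁ + Δv₂ = 3.799 km/s.

Δv = 3800 m/s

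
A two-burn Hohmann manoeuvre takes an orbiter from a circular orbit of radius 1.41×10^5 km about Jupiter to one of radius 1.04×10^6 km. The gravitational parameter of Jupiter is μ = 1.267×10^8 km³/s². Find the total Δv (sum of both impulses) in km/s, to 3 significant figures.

Δv = 15.4 km/s

Semi-major axis of the transfer orbit: a_t = (1.410×10^5 + 1.040×10^6)/2 = 5.905×10^5 km.
At r₁ the circular-orbit speed is v₁ = √(μ/r₁) = 29.976 km/s.
Transfer-orbit speed at r₁ (vis-viva equation): v_p = √[μ(2/r₁ − 1/a_t)] = 39.782 km/s.
First burn Δv₁ = |v_p − v₁| = 9.806 km/s.
At r₂, v₂ = √(μ/r₂) = 11.0375 km/s.
Transfer-orbit speed at r₂: v_a = √[μ(2/r₂ − 1/a_t)] = 5.39351 km/s.
Second burn Δv₂ = |v₂ − v_a| = 5.644 km/s.
Total Δv = Δv₁ + Δv₂ = 15.45 km/s.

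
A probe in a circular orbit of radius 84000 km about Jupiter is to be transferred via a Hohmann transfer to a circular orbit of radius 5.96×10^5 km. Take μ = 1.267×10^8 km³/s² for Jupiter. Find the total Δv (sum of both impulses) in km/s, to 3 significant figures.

Δv = 19.9 km/s

Semi-major axis of the transfer orbit: a_t = (84000 + 5.960×10^5)/2 = 3.400×10^5 km.
At r₁ the circular-orbit speed is v₁ = √(μ/r₁) = 38.837 km/s.
Transfer-orbit speed at r₁ (v² = μ(2/r − 1/a)): v_p = √[μ(2/r₁ − 1/a_t)] = 51.420 km/s.
First burn Δv₁ = |v_p − v₁| = 12.583 km/s.
At r₂, v₂ = √(μ/r₂) = 14.58026 km/s.
Transfer-orbit speed at r₂: v_a = √[μ(2/r₂ − 1/a_t)] = 7.247118 km/s.
Second burn Δv₂ = |v₂ − v_a| = 7.3331 km/s.
Total Δv = Δv₁ + Δv₂ = 19.92 km/s.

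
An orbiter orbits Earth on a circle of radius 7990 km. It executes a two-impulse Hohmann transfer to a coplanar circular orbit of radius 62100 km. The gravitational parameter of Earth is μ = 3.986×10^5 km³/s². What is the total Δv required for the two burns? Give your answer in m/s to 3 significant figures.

Δv = 3660 m/s

Transfer-ellipse semi-major axis a_t = (r₁ + r₂)/2 = (7990 + 62100)/2 = 35045 km.
At r₁ the circular-orbit speed is v₁ = √(μ/r₁) = 7.063 km/s.
On the transfer ellipse at r₁, vis-viva equation gives v_p = √[μ(2/r₁ − 1/a_t)] = 9.402 km/s.
First burn Δv₁ = |v_p − v₁| = 2.339 km/s.
Circular speed at r₂: v₂ = √(μ/r₂) = 2.534 km/s.
Transfer-orbit speed at r₂: v_a = √[μ(2/r₂ − 1/a_t)] = 1.210 km/s.
Second burn Δv₂ = |v₂ − v_a| = 1.324 km/s.
Total Δv = Δv₁ + Δv₂ = 3.663 km/s.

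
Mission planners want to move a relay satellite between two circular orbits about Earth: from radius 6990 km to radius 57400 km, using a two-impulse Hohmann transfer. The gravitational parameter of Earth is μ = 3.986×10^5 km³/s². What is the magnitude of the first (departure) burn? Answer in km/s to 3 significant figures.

Transfer-ellipse semi-major axis a_t = (r₁ + r₂)/2 = (6990 + 57400)/2 = 32195 km.
On the circular orbit at r = 6990 km, v_c = √(μ/r) = 7.5514 km/s.
Transfer-orbit speed at the same r (vis-viva, a = a_t): v_t = √[μ(2/r − 1/a_t)] = 10.083 km/s.
Δv₁ = |v_t − v_c| = |10.083 − 7.5514| = 2.532 km/s.

Δv₁ = 2.53 km/s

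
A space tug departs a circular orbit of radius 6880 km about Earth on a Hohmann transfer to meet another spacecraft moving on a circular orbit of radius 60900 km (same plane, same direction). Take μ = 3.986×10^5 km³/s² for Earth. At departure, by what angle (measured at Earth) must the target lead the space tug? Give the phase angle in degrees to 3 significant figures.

φ = 105°

Semi-major axis of the transfer orbit: a_t = (6880 + 60900)/2 = 33890 km.
The half-period of the transfer ellipse is t = π√(a_t³/μ) = 31044.8 s.
Target angular speed ω₂ = √(μ/r₂³) = 4.20090×10^-5 rad/s.
Angle swept by the target during transfer: ω₂·t = 1.30416 rad = 74.72°.
Arrival is 180° from departure on the ellipse, so φ = 180° − 74.72° = 105°.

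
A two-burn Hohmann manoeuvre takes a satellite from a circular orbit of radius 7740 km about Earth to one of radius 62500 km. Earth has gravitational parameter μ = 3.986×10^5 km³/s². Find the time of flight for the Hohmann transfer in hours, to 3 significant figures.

Semi-major axis of the transfer orbit: a_t = (7740 + 62500)/2 = 35120 km.
Half the transfer-orbit period gives t = π√(a_t³/μ) = 32750 s.
Converting: 32750 s ÷ 3600 s/hour = 9.10 hours.

t = 9.10 hours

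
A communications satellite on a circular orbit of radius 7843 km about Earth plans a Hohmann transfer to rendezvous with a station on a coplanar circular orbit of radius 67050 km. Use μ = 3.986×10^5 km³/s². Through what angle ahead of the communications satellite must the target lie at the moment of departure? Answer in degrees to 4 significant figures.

The Hohmann ellipse has a_t = (r₁ + r₂)/2 = 37446.5 km.
The half-period of the transfer ellipse is t = π√(a_t³/μ) = 36058 s.
Target angular speed ω₂ = √(μ/r₂³) = 3.6364×10^-5 rad/s.
Angle swept by the target during transfer: ω₂·t = 1.3112 rad = 75.13°.
Arrival is 180° from departure on the ellipse, so φ = 180° − 75.13° = 104.9°.

φ = 104.9°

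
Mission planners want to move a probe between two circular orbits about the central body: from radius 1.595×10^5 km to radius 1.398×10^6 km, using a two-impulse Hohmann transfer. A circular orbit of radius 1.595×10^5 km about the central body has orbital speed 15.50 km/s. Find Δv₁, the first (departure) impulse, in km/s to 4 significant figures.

From the circular-orbit relation v² = μ/r at r = 1.595×10^5 km: μ = v²r = (15.50)² × 1.595×10^5 = 3.83199×10^7 km³/s².
Semi-major axis of the transfer orbit: a_t = (1.595×10^5 + 1.398×10^6)/2 = 7.7875×10^5 km.
On the circular orbit at r = 1.595×10^5 km, v_c = √(μ/r) = 15.500 km/s.
Transfer-orbit speed at the same r (vis-viva, a = a_t): v_t = √[μ(2/r − 1/a_t)] = 20.768 km/s.
Δv₁ = |v_t − v_c| = |20.768 − 15.500| = 5.268 km/s.

Δv₁ = 5.268 km/s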